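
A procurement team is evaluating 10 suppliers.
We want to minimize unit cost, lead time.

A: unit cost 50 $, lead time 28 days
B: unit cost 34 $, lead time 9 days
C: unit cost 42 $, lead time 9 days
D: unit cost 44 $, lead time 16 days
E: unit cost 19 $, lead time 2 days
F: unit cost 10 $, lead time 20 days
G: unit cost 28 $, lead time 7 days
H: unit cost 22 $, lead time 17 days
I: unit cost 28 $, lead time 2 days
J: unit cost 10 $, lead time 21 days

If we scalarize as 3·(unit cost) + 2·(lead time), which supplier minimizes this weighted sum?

E

A: 3·50 + 2·28 = 206
B: 3·34 + 2·9 = 120
C: 3·42 + 2·9 = 144
D: 3·44 + 2·16 = 164
E: 3·19 + 2·2 = 61
F: 3·10 + 2·20 = 70
G: 3·28 + 2·7 = 98
H: 3·22 + 2·17 = 100
I: 3·28 + 2·2 = 88
J: 3·10 + 2·21 = 72
Lowest: E at 61.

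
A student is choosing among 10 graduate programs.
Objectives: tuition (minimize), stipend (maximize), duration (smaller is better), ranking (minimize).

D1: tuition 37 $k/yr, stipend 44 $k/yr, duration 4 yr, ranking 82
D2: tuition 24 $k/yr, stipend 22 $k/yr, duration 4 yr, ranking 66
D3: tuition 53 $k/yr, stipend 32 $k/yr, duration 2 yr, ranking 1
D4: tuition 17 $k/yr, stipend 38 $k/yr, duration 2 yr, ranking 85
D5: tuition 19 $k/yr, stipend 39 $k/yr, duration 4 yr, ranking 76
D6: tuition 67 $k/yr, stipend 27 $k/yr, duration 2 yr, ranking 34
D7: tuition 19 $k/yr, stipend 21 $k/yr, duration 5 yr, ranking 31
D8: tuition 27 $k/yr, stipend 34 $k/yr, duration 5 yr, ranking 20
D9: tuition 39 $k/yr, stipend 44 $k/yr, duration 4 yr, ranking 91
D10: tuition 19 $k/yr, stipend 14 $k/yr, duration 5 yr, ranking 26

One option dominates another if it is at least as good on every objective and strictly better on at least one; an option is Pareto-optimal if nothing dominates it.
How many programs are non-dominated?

D1: not dominated.
D2: not dominated.
D3: not dominated (best ranking).
D4: not dominated (best tuition).
D5: not dominated.
D6: dominated by D3 (tuition 53≤67, stipend 32≥27, duration 2≤2, ranking 1≤34).
D7: not dominated.
D8: not dominated.
D9: dominated by D1 (tuition 37≤39, stipend 44≥44, duration 4≤4, ranking 82≤91).
D10: not dominated.
Pareto-optimal: D1, D2, D3, D4, D5, D7, D8, D10 → 8.

8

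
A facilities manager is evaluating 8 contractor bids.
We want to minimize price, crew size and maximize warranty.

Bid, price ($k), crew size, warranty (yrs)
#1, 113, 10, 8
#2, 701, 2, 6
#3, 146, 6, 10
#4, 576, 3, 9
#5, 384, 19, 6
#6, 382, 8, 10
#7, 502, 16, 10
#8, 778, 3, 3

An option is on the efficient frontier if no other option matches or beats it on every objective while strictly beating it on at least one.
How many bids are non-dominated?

#1: not dominated (best price).
#2: not dominated (best crew size).
#3: not dominated.
#4: not dominated.
#5: dominated by #1 (price 113≤384, crew size 10≤19, warranty 8≥6).
#6: dominated by #3 (price 146≤382, crew size 6≤8, warranty 10≥10).
#7: dominated by #3 (price 146≤502, crew size 6≤16, warranty 10≥10).
#8: dominated by #2 (price 701≤778, crew size 2≤3, warranty 6≥3).
Pareto-optimal: #1, #2, #3, #4 → 4.

4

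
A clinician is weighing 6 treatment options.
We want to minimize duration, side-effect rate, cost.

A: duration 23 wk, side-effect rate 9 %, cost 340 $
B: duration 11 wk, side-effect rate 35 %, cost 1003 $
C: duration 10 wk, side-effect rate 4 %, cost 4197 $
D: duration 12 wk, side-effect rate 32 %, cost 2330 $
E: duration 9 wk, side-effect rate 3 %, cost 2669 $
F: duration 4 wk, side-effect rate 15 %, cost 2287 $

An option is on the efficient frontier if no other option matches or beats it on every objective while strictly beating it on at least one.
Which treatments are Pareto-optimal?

A: not dominated (best cost).
B: not dominated.
C: dominated by E (duration 9≤10, side-effect rate 3≤4, cost 2669≤4197).
D: dominated by F (duration 4≤12, side-effect rate 15≤32, cost 2287≤2330).
E: not dominated (best side-effect rate).
F: not dominated (best duration).

A, B, E, F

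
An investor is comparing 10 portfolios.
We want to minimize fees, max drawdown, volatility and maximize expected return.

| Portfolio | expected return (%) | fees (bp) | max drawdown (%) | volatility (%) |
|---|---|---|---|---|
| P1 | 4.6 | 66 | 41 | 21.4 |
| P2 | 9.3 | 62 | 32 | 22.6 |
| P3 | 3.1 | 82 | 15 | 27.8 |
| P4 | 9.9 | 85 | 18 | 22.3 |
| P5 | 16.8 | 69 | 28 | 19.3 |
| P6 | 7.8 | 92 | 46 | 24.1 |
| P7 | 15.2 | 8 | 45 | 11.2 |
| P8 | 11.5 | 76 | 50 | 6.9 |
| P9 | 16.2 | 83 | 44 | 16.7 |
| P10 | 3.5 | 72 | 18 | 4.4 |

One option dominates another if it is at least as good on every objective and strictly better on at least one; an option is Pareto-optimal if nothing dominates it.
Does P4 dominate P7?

P4 vs P7: P4 is worse on expected return (9.9 vs 15.2), so it does not dominate P7.

No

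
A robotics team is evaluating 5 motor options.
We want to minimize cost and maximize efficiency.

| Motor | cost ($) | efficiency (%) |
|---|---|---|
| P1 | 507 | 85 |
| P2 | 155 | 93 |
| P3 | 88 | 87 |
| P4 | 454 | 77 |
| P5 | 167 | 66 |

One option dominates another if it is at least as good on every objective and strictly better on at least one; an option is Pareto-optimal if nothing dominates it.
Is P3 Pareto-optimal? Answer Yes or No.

Yes

P1: worse on cost (507 vs 88).
P2: worse on cost (155 vs 88).
P4: worse on cost (454 vs 88).
P5: worse on cost (167 vs 88).
No option is at least as good as P3 on every objective and strictly better on one.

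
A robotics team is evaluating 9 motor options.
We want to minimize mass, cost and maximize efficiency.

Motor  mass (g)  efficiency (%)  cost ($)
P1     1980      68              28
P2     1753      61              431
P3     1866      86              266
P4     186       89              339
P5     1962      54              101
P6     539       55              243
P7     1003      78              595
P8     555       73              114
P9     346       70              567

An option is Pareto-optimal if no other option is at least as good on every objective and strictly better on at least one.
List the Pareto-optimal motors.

P1: not dominated (best cost).
P2: dominated by P4 (mass 186≤1753, efficiency 89≥61, cost 339≤431).
P3: not dominated.
P4: not dominated (best mass).
P5: not dominated.
P6: not dominated.
P7: dominated by P4 (mass 186≤1003, efficiency 89≥78, cost 339≤595).
P8: not dominated.
P9: dominated by P4 (mass 186≤346, efficiency 89≥70, cost 339≤567).

P1, P3, P4, P5, P6, P8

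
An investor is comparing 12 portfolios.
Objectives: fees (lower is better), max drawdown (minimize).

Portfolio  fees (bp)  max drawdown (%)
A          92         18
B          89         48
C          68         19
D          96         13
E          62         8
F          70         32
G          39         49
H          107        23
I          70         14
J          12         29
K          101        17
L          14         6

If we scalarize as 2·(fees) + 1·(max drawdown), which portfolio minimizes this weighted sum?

A: 2·92 + 1·18 = 202
B: 2·89 + 1·48 = 226
C: 2·68 + 1·19 = 155
D: 2·96 + 1·13 = 205
E: 2·62 + 1·8 = 132
F: 2·70 + 1·32 = 172
G: 2·39 + 1·49 = 127
H: 2·107 + 1·23 = 237
I: 2·70 + 1·14 = 154
J: 2·12 + 1·29 = 53
K: 2·101 + 1·17 = 219
L: 2·14 + 1·6 = 34
Lowest: L at 34.

L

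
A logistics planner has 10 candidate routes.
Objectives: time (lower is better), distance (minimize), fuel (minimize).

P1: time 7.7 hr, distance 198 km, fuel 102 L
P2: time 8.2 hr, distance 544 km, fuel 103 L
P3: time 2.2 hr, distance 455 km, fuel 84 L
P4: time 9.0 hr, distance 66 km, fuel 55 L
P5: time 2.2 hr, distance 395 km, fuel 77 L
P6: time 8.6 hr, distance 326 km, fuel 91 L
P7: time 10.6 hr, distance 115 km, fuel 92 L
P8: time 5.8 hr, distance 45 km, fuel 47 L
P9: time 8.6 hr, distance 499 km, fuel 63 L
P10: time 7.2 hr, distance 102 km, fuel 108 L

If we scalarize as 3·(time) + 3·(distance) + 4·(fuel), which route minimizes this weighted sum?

P8

P1: 3·7.7 + 3·198 + 4·102 = 1025.1
P2: 3·8.2 + 3·544 + 4·103 = 2068.6
P3: 3·2.2 + 3·455 + 4·84 = 1707.6
P4: 3·9.0 + 3·66 + 4·55 = 445.0
P5: 3·2.2 + 3·395 + 4·77 = 1499.6
P6: 3·8.6 + 3·326 + 4·91 = 1367.8
P7: 3·10.6 + 3·115 + 4·92 = 744.8
P8: 3·5.8 + 3·45 + 4·47 = 340.4
P9: 3·8.6 + 3·499 + 4·63 = 1774.8
P10: 3·7.2 + 3·102 + 4·108 = 759.6
Lowest: P8 at 340.4.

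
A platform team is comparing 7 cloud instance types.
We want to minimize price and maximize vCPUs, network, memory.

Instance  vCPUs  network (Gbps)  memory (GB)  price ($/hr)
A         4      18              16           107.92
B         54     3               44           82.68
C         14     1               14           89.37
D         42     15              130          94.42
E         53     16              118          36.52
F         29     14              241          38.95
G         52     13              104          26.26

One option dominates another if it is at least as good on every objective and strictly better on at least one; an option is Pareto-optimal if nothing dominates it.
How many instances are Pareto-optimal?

A: not dominated (best network).
B: not dominated (best vCPUs).
C: dominated by B (vCPUs 54≥14, network 3≥1, memory 44≥14, price 82.68≤89.37).
D: not dominated.
E: not dominated.
F: not dominated (best memory).
G: not dominated (best price).
Pareto-optimal: A, B, D, E, F, G → 6.

6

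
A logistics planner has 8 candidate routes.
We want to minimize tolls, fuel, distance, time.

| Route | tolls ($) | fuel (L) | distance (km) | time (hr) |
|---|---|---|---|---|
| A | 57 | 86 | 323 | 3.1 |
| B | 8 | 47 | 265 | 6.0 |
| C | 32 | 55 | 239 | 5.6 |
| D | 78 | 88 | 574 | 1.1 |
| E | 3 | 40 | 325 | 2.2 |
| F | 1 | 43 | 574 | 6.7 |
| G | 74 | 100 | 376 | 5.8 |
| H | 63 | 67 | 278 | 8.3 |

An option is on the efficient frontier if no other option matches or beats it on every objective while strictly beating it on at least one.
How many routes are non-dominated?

A: not dominated.
B: not dominated.
C: not dominated (best distance).
D: not dominated (best time).
E: not dominated (best fuel).
F: not dominated (best tolls).
G: dominated by A (tolls 57≤74, fuel 86≤100, distance 323≤376, time 3.1≤5.8).
H: dominated by B (tolls 8≤63, fuel 47≤67, distance 265≤278, time 6.0≤8.3).
Pareto-optimal: A, B, C, D, E, F → 6.

6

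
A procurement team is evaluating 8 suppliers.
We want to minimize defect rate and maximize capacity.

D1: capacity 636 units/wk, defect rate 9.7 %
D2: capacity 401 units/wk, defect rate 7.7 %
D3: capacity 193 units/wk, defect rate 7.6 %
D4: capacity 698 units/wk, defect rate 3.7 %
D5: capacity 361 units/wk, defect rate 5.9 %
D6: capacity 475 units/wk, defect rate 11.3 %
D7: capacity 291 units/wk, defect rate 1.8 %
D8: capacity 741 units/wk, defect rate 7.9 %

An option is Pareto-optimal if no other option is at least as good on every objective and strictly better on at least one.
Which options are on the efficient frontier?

D1: dominated by D4 (capacity 698≥636, defect rate 3.7≤9.7).
D2: dominated by D4 (capacity 698≥401, defect rate 3.7≤7.7).
D3: dominated by D4 (capacity 698≥193, defect rate 3.7≤7.6).
D4: not dominated.
D5: dominated by D4 (capacity 698≥361, defect rate 3.7≤5.9).
D6: dominated by D1 (capacity 636≥475, defect rate 9.7≤11.3).
D7: not dominated (best defect rate).
D8: not dominated (best capacity).

D4, D7, D8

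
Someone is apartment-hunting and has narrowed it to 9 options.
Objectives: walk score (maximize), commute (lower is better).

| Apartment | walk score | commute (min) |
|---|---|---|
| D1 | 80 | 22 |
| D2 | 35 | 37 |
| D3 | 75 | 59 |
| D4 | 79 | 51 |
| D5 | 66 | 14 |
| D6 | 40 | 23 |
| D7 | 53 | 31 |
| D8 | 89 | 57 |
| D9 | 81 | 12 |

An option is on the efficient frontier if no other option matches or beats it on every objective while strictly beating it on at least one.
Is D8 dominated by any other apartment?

D1: worse on walk score (80 vs 89).
D2: worse on walk score (35 vs 89).
D3: worse on walk score (75 vs 89).
D4: worse on walk score (79 vs 89).
D5: worse on walk score (66 vs 89).
D6: worse on walk score (40 vs 89).
D7: worse on walk score (53 vs 89).
D9: worse on walk score (81 vs 89).
No option is at least as good as D8 on every objective and strictly better on one.

No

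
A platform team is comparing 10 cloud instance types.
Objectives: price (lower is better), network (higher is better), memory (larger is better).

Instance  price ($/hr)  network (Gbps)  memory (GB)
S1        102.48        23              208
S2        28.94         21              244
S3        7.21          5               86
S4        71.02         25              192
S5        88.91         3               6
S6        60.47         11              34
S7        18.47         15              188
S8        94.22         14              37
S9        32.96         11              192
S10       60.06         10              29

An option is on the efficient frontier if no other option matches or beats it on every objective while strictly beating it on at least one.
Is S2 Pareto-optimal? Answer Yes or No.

Yes

S1: worse on price (102.48 vs 28.94).
S3: worse on network (5 vs 21).
S4: worse on price (71.02 vs 28.94).
S5: worse on price (88.91 vs 28.94).
S6: worse on price (60.47 vs 28.94).
S7: worse on network (15 vs 21).
S8: worse on price (94.22 vs 28.94).
S9: worse on price (32.96 vs 28.94).
S10: worse on price (60.06 vs 28.94).
No option is at least as good as S2 on every objective and strictly better on one.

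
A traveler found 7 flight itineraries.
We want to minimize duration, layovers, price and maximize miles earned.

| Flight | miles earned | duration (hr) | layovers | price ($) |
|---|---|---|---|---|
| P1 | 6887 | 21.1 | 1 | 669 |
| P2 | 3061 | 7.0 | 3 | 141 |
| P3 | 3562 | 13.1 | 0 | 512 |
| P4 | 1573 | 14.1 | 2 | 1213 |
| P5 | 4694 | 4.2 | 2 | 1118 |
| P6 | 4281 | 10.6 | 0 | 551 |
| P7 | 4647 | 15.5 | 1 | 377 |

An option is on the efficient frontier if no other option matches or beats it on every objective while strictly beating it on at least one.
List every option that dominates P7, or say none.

P1: worse on duration (21.1 vs 15.5).
P2: worse on miles earned (3061 vs 4647).
P3: worse on miles earned (3562 vs 4647).
P4: worse on miles earned (1573 vs 4647).
P5: worse on layovers (2 vs 1).
P6: worse on miles earned (4281 vs 4647).
No option dominates P7.

none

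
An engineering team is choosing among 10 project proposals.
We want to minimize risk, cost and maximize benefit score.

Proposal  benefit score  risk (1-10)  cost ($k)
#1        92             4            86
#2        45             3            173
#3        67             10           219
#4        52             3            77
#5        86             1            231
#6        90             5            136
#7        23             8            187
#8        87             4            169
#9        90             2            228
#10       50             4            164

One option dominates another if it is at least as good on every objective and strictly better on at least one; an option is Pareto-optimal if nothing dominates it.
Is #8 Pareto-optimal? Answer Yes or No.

No

#1 vs #8: benefit score 92≥87, risk 4≤4, cost 86≤169 — #1 is at least as good on every objective and strictly better on at least one, so #1 dominates #8.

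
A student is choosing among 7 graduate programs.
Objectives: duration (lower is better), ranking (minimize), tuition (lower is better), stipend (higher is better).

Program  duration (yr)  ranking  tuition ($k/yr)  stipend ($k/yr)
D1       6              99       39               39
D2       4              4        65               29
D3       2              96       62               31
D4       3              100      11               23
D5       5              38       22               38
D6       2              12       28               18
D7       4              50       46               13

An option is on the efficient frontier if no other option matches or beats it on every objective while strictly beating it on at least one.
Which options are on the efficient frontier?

D1: not dominated (best stipend).
D2: not dominated (best ranking).
D3: not dominated.
D4: not dominated (best tuition).
D5: not dominated.
D6: not dominated.
D7: dominated by D6 (duration 2≤4, ranking 12≤50, tuition 28≤46, stipend 18≥13).

D1, D2, D3, D4, D5, D6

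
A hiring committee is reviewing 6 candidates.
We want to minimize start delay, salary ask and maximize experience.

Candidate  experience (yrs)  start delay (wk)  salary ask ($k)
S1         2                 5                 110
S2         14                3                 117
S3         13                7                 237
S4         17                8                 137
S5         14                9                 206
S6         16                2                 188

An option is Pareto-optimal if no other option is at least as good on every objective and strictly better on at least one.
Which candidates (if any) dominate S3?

S2, S6

S2: experience 14≥13, start delay 3≤7, salary ask 117≤237 — dominates S3.
S6: experience 16≥13, start delay 2≤7, salary ask 188≤237 — dominates S3.
Others (S1, S4, S5) are each worse than S3 on at least one objective.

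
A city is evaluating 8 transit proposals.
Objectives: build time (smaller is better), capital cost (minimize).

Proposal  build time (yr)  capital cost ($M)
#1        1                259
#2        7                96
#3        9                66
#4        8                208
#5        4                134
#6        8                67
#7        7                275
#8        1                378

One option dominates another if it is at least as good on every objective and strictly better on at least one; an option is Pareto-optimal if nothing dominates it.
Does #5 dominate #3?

No

#5 vs #3: #5 is worse on capital cost (134 vs 66), so it does not dominate #3.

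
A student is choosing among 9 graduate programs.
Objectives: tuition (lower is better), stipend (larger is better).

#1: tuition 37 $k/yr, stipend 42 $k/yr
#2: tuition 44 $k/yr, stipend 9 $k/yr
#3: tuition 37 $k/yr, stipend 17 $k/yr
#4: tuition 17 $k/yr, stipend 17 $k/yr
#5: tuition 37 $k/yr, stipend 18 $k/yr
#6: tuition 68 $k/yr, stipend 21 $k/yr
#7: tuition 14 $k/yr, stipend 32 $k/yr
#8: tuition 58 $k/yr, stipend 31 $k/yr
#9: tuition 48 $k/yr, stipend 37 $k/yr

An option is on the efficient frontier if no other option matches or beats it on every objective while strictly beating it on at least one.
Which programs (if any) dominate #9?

#1: tuition 37≤48, stipend 42≥37 — dominates #9.
Others (#2, #3, #4, #5, #6, #7, #8) are each worse than #9 on at least one objective.

#1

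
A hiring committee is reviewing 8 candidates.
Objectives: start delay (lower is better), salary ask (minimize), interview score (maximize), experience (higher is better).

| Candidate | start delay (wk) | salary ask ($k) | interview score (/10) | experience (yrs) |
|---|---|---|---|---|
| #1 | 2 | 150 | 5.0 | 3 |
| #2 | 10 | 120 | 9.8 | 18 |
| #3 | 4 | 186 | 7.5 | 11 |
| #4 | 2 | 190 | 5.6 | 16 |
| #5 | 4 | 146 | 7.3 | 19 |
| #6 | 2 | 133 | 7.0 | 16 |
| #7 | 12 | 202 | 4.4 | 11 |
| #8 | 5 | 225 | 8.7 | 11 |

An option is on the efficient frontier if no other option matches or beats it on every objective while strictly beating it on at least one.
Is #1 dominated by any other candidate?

#6 vs #1: start delay 2≤2, salary ask 133≤150, interview score 7.0≥5.0, experience 16≥3 — #6 is at least as good on every objective and strictly better on at least one, so #6 dominates #1.

Yes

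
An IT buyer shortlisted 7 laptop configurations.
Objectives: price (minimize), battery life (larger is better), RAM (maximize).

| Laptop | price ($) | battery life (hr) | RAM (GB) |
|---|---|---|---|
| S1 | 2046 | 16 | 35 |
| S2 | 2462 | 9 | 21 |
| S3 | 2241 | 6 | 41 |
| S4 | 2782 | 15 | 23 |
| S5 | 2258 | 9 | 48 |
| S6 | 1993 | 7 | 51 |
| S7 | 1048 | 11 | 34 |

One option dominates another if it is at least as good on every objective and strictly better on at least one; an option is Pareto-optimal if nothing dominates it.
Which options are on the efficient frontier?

S1: not dominated (best battery life).
S2: dominated by S1 (price 2046≤2462, battery life 16≥9, RAM 35≥21).
S3: dominated by S6 (price 1993≤2241, battery life 7≥6, RAM 51≥41).
S4: dominated by S1 (price 2046≤2782, battery life 16≥15, RAM 35≥23).
S5: not dominated.
S6: not dominated (best RAM).
S7: not dominated (best price).

S1, S5, S6, S7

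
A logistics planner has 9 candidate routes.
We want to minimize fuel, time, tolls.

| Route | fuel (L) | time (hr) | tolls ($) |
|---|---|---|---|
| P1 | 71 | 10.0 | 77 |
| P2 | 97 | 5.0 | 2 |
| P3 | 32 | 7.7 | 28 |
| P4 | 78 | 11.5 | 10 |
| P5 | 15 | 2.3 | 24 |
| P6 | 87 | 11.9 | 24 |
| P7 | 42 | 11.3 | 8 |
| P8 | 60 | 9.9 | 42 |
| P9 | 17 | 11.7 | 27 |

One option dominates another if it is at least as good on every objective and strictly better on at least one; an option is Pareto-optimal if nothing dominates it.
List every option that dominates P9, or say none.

P5: fuel 15≤17, time 2.3≤11.7, tolls 24≤27 — dominates P9.
Others (P1, P2, P3, P4, P6, P7, P8) are each worse than P9 on at least one objective.

P5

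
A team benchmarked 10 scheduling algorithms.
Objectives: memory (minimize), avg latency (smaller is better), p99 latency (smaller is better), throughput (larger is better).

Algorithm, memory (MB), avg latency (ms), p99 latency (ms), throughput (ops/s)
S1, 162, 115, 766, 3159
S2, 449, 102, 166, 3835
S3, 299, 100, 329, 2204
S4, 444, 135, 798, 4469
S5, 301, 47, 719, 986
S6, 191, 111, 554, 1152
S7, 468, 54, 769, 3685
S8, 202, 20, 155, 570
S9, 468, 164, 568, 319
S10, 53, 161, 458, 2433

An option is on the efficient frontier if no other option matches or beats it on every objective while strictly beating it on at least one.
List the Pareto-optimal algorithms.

S1: not dominated.
S2: not dominated.
S3: not dominated.
S4: not dominated (best throughput).
S5: not dominated.
S6: not dominated.
S7: not dominated.
S8: not dominated (best avg latency).
S9: dominated by S2 (memory 449≤468, avg latency 102≤164, p99 latency 166≤568, throughput 3835≥319).
S10: not dominated (best memory).

S1, S2, S3, S4, S5, S6, S7, S8, S10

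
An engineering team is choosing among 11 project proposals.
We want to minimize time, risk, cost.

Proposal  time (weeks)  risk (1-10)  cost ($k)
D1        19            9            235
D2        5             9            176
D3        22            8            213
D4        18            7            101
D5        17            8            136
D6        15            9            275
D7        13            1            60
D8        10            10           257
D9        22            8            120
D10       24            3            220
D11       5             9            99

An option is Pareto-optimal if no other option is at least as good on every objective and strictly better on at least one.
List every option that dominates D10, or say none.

D7

D7: time 13≤24, risk 1≤3, cost 60≤220 — dominates D10.
Others (D1, D2, D3, D4, D5, D6, D8, D9, D11) are each worse than D10 on at least one objective.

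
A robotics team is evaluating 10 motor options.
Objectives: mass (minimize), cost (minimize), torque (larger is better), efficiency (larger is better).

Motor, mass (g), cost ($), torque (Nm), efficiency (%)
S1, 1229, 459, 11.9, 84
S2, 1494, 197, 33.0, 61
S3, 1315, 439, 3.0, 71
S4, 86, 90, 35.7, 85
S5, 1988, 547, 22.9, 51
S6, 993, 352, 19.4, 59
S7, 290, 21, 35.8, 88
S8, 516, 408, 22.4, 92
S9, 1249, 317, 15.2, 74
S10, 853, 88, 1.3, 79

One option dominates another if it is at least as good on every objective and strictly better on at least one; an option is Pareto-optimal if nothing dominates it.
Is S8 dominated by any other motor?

S1: worse on mass (1229 vs 516).
S2: worse on mass (1494 vs 516).
S3: worse on mass (1315 vs 516).
S4: worse on efficiency (85 vs 92).
S5: worse on mass (1988 vs 516).
S6: worse on mass (993 vs 516).
S7: worse on efficiency (88 vs 92).
S9: worse on mass (1249 vs 516).
S10: worse on mass (853 vs 516).
No option is at least as good as S8 on every objective and strictly better on one.

No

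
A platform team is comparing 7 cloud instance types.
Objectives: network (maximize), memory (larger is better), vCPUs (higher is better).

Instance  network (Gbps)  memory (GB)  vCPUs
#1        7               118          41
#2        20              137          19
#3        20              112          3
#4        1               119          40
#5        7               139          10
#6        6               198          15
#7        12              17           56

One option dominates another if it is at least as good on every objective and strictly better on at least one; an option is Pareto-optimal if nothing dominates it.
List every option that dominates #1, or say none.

#2: worse on vCPUs (19 vs 41).
#3: worse on memory (112 vs 118).
#4: worse on network (1 vs 7).
#5: worse on vCPUs (10 vs 41).
#6: worse on network (6 vs 7).
#7: worse on memory (17 vs 118).
No option dominates #1.

none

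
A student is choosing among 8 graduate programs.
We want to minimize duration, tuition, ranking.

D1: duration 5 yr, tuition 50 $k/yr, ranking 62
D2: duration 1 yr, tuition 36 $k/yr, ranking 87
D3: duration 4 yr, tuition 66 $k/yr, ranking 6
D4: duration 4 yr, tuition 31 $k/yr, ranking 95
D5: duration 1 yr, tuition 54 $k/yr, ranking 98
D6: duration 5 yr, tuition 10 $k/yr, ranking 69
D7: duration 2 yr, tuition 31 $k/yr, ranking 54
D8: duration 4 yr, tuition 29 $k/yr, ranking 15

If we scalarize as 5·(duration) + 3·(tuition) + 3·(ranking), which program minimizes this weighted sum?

D8

D1: 5·5 + 3·50 + 3·62 = 361
D2: 5·1 + 3·36 + 3·87 = 374
D3: 5·4 + 3·66 + 3·6 = 236
D4: 5·4 + 3·31 + 3·95 = 398
D5: 5·1 + 3·54 + 3·98 = 461
D6: 5·5 + 3·10 + 3·69 = 262
D7: 5·2 + 3·31 + 3·54 = 265
D8: 5·4 + 3·29 + 3·15 = 152
Lowest: D8 at 152.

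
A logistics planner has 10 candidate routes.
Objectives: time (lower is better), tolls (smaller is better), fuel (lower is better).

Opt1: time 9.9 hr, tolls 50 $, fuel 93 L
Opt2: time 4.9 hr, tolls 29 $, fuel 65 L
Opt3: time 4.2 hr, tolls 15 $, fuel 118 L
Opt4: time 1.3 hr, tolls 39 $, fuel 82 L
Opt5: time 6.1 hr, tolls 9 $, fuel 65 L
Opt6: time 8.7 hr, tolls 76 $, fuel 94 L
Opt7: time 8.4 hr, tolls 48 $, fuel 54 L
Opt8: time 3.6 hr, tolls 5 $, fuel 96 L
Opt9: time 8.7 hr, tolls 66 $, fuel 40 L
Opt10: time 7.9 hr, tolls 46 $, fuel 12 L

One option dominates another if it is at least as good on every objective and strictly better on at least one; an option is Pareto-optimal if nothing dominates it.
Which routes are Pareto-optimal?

Opt2, Opt4, Opt5, Opt8, Opt10

Opt1: dominated by Opt2 (time 4.9≤9.9, tolls 29≤50, fuel 65≤93).
Opt2: not dominated.
Opt3: dominated by Opt8 (time 3.6≤4.2, tolls 5≤15, fuel 96≤118).
Opt4: not dominated (best time).
Opt5: not dominated.
Opt6: dominated by Opt2 (time 4.9≤8.7, tolls 29≤76, fuel 65≤94).
Opt7: dominated by Opt10 (time 7.9≤8.4, tolls 46≤48, fuel 12≤54).
Opt8: not dominated (best tolls).
Opt9: dominated by Opt10 (time 7.9≤8.7, tolls 46≤66, fuel 12≤40).
Opt10: not dominated (best fuel).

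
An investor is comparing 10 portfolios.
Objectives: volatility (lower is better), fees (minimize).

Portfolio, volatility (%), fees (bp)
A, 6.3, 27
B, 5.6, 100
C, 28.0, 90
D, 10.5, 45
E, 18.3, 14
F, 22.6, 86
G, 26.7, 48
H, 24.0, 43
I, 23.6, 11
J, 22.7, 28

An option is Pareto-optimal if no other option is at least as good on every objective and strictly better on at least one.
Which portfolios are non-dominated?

A: not dominated.
B: not dominated (best volatility).
C: dominated by A (volatility 6.3≤28.0, fees 27≤90).
D: dominated by A (volatility 6.3≤10.5, fees 27≤45).
E: not dominated.
F: dominated by A (volatility 6.3≤22.6, fees 27≤86).
G: dominated by A (volatility 6.3≤26.7, fees 27≤48).
H: dominated by A (volatility 6.3≤24.0, fees 27≤43).
I: not dominated (best fees).
J: dominated by A (volatility 6.3≤22.7, fees 27≤28).

A, B, E, I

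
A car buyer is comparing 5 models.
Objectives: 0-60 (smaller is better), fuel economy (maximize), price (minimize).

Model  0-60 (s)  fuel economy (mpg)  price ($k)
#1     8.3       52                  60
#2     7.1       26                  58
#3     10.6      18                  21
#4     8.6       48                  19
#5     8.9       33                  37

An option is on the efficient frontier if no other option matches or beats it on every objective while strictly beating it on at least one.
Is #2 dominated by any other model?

No

#1: worse on 0-60 (8.3 vs 7.1).
#3: worse on 0-60 (10.6 vs 7.1).
#4: worse on 0-60 (8.6 vs 7.1).
#5: worse on 0-60 (8.9 vs 7.1).
No option is at least as good as #2 on every objective and strictly better on one.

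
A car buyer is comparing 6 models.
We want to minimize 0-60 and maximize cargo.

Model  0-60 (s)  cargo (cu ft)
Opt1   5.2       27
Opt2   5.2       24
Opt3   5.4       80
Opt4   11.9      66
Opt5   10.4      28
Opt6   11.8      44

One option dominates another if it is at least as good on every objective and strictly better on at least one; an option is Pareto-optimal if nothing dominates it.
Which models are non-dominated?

Opt1, Opt3

Opt1: not dominated.
Opt2: dominated by Opt1 (0-60 5.2≤5.2, cargo 27≥24).
Opt3: not dominated (best cargo).
Opt4: dominated by Opt3 (0-60 5.4≤11.9, cargo 80≥66).
Opt5: dominated by Opt3 (0-60 5.4≤10.4, cargo 80≥28).
Opt6: dominated by Opt3 (0-60 5.4≤11.8, cargo 80≥44).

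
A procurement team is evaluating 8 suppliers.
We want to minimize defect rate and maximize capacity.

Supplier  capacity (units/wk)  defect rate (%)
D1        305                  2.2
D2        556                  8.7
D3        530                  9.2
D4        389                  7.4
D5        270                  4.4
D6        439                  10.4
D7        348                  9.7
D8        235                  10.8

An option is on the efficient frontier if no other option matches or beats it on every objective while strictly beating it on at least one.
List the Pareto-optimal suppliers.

D1: not dominated (best defect rate).
D2: not dominated (best capacity).
D3: dominated by D2 (capacity 556≥530, defect rate 8.7≤9.2).
D4: not dominated.
D5: dominated by D1 (capacity 305≥270, defect rate 2.2≤4.4).
D6: dominated by D2 (capacity 556≥439, defect rate 8.7≤10.4).
D7: dominated by D2 (capacity 556≥348, defect rate 8.7≤9.7).
D8: dominated by D1 (capacity 305≥235, defect rate 2.2≤10.8).

D1, D2, D4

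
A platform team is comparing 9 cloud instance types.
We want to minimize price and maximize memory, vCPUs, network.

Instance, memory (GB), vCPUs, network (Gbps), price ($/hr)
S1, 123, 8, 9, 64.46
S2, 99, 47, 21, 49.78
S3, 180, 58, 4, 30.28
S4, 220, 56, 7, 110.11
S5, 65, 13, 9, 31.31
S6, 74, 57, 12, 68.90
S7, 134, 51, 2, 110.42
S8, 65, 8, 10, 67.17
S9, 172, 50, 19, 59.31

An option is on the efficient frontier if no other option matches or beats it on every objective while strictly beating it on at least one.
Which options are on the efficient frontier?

S1: dominated by S9 (memory 172≥123, vCPUs 50≥8, network 19≥9, price 59.31≤64.46).
S2: not dominated (best network).
S3: not dominated (best vCPUs).
S4: not dominated (best memory).
S5: not dominated.
S6: not dominated.
S7: dominated by S3 (memory 180≥134, vCPUs 58≥51, network 4≥2, price 30.28≤110.42).
S8: dominated by S2 (memory 99≥65, vCPUs 47≥8, network 21≥10, price 49.78≤67.17).
S9: not dominated.

S2, S3, S4, S5, S6, S9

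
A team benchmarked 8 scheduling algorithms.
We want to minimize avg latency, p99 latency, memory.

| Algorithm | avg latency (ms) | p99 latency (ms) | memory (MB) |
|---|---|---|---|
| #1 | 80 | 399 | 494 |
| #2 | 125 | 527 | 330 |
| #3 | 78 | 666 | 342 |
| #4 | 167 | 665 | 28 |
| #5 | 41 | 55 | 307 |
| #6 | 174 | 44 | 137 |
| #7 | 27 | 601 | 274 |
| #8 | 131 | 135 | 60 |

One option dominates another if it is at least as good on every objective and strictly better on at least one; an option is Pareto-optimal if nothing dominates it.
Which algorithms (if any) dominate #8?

#1: worse on p99 latency (399 vs 135).
#2: worse on p99 latency (527 vs 135).
#3: worse on p99 latency (666 vs 135).
#4: worse on avg latency (167 vs 131).
#5: worse on memory (307 vs 60).
#6: worse on avg latency (174 vs 131).
#7: worse on p99 latency (601 vs 135).
No option dominates #8.

none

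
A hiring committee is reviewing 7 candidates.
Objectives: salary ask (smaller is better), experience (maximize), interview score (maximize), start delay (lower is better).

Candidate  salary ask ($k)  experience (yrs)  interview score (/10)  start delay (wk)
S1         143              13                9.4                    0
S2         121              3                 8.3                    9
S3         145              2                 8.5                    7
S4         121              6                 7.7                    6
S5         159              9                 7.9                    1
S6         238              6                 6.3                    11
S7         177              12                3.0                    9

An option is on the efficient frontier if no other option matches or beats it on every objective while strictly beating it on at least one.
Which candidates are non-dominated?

S1: not dominated (best experience).
S2: not dominated.
S3: dominated by S1 (salary ask 143≤145, experience 13≥2, interview score 9.4≥8.5, start delay 0≤7).
S4: not dominated.
S5: dominated by S1 (salary ask 143≤159, experience 13≥9, interview score 9.4≥7.9, start delay 0≤1).
S6: dominated by S1 (salary ask 143≤238, experience 13≥6, interview score 9.4≥6.3, start delay 0≤11).
S7: dominated by S1 (salary ask 143≤177, experience 13≥12, interview score 9.4≥3.0, start delay 0≤9).

S1, S2, S4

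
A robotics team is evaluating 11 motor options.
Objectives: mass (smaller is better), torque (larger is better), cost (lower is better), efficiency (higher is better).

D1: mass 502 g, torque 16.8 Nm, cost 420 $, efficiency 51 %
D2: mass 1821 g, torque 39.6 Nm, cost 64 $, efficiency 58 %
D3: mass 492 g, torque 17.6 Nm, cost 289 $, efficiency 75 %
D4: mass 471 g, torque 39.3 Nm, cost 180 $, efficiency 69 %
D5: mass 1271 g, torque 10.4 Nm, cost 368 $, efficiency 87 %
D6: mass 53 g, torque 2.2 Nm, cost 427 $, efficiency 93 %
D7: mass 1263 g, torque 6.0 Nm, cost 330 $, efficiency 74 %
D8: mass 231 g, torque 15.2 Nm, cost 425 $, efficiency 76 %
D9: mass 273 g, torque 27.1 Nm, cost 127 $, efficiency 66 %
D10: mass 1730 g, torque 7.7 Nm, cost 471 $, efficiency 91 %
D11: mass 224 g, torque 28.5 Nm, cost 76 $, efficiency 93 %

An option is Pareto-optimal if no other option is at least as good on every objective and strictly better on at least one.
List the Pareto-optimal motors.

D2, D4, D6, D11

D1: dominated by D3 (mass 492≤502, torque 17.6≥16.8, cost 289≤420, efficiency 75≥51).
D2: not dominated (best torque).
D3: dominated by D11 (mass 224≤492, torque 28.5≥17.6, cost 76≤289, efficiency 93≥75).
D4: not dominated.
D5: dominated by D11 (mass 224≤1271, torque 28.5≥10.4, cost 76≤368, efficiency 93≥87).
D6: not dominated (best mass).
D7: dominated by D3 (mass 492≤1263, torque 17.6≥6.0, cost 289≤330, efficiency 75≥74).
D8: dominated by D11 (mass 224≤231, torque 28.5≥15.2, cost 76≤425, efficiency 93≥76).
D9: dominated by D11 (mass 224≤273, torque 28.5≥27.1, cost 76≤127, efficiency 93≥66).
D10: dominated by D11 (mass 224≤1730, torque 28.5≥7.7, cost 76≤471, efficiency 93≥91).
D11: not dominated.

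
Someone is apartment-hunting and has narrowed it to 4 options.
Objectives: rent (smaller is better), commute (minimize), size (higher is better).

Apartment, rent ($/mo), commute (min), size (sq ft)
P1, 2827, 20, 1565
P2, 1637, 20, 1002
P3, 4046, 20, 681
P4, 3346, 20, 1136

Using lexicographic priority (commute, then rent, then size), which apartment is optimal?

P2

First minimize commute: best is 20, kept {P1, P2, P3, P4}.
Then minimize rent: best is 1637, kept {P2}.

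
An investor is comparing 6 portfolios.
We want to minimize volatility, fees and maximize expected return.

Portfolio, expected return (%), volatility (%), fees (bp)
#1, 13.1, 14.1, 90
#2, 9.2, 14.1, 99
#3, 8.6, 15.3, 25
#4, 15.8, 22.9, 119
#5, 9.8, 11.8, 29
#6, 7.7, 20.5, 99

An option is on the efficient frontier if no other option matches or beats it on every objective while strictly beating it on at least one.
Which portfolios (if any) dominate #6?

#1: expected return 13.1≥7.7, volatility 14.1≤20.5, fees 90≤99 — dominates #6.
#2: expected return 9.2≥7.7, volatility 14.1≤20.5, fees 99≤99 — dominates #6.
#3: expected return 8.6≥7.7, volatility 15.3≤20.5, fees 25≤99 — dominates #6.
#5: expected return 9.8≥7.7, volatility 11.8≤20.5, fees 29≤99 — dominates #6.
Others (#4) are each worse than #6 on at least one objective.

#1, #2, #3, #5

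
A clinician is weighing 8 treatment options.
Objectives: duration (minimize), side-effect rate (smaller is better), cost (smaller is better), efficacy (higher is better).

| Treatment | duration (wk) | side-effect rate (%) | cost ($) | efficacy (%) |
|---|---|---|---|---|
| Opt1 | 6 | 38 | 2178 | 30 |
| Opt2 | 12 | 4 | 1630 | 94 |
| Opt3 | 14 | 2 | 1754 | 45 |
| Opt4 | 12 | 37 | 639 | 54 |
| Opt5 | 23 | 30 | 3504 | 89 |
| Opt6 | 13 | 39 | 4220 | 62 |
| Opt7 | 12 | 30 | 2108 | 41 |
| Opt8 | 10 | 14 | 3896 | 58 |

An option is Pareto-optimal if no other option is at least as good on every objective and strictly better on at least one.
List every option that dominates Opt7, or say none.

Opt2

Opt2: duration 12≤12, side-effect rate 4≤30, cost 1630≤2108, efficacy 94≥41 — dominates Opt7.
Others (Opt1, Opt3, Opt4, Opt5, Opt6, Opt8) are each worse than Opt7 on at least one objective.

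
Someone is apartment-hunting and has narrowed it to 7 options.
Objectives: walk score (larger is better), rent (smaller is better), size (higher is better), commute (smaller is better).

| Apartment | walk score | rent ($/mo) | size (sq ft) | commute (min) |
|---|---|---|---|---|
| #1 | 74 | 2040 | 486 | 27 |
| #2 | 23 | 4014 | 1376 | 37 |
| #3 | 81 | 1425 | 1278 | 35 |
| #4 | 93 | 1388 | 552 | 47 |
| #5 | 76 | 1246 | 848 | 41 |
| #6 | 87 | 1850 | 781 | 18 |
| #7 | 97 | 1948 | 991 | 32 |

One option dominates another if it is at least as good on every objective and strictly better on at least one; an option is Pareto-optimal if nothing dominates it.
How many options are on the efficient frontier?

#1: dominated by #6 (walk score 87≥74, rent 1850≤2040, size 781≥486, commute 18≤27).
#2: not dominated (best size).
#3: not dominated.
#4: not dominated.
#5: not dominated (best rent).
#6: not dominated (best commute).
#7: not dominated (best walk score).
Pareto-optimal: #2, #3, #4, #5, #6, #7 → 6.

6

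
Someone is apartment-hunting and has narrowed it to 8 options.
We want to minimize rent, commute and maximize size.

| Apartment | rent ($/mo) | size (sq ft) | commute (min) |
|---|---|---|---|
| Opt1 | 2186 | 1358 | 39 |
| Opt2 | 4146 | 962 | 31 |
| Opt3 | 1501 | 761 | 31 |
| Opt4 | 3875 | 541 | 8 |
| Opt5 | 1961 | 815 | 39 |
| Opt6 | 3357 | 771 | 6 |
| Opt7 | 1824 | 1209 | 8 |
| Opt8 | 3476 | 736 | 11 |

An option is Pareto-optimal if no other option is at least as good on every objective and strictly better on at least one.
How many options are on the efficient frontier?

4

Opt1: not dominated (best size).
Opt2: dominated by Opt7 (rent 1824≤4146, size 1209≥962, commute 8≤31).
Opt3: not dominated (best rent).
Opt4: dominated by Opt6 (rent 3357≤3875, size 771≥541, commute 6≤8).
Opt5: dominated by Opt7 (rent 1824≤1961, size 1209≥815, commute 8≤39).
Opt6: not dominated (best commute).
Opt7: not dominated.
Opt8: dominated by Opt6 (rent 3357≤3476, size 771≥736, commute 6≤11).
Pareto-optimal: Opt1, Opt3, Opt6, Opt7 → 4.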